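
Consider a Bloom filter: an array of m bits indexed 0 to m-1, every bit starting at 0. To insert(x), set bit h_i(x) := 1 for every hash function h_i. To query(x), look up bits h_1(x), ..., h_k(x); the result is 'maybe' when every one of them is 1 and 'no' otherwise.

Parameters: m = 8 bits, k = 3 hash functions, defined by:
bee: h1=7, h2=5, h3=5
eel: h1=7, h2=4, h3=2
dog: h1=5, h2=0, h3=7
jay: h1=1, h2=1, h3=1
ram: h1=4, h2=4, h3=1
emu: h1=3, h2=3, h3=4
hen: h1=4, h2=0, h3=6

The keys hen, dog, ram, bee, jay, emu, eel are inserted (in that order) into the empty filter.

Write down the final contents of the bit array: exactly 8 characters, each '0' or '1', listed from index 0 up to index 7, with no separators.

Start: bits=00000000
After insert 'hen': sets bits 0 4 6 -> bits=10001010
After insert 'dog': sets bits 0 5 7 -> bits=10001111
After insert 'ram': sets bits 1 4 -> bits=11001111
After insert 'bee': sets bits 5 7 -> bits=11001111
After insert 'jay': sets bits 1 -> bits=11001111
After insert 'emu': sets bits 3 4 -> bits=11011111
After insert 'eel': sets bits 2 4 7 -> bits=11111111

Answer: 11111111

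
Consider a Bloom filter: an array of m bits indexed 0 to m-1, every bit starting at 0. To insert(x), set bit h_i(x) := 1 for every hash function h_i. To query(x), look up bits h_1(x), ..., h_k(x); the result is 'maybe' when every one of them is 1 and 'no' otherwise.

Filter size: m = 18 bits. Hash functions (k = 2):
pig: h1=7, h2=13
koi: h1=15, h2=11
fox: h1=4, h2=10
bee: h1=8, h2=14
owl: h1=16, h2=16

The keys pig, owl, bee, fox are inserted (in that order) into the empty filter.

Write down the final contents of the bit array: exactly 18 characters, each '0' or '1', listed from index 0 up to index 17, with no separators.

Start: bits=000000000000000000
After insert 'pig': sets bits 7 13 -> bits=000000010000010000
After insert 'owl': sets bits 16 -> bits=000000010000010010
After insert 'bee': sets bits 8 14 -> bits=000000011000011010
After insert 'fox': sets bits 4 10 -> bits=000010011010011010

Answer: 000010011010011010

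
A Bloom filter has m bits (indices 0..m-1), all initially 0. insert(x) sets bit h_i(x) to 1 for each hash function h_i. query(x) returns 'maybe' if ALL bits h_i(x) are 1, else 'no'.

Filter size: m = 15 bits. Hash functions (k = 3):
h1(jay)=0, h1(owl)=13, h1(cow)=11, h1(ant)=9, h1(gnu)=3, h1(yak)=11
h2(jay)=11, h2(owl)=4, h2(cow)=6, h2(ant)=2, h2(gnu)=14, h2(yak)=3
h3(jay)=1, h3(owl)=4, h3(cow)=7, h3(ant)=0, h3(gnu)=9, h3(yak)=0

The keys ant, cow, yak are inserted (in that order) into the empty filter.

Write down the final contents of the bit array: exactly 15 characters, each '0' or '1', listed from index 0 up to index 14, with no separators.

Start: bits=000000000000000
After insert 'ant': sets bits 0 2 9 -> bits=101000000100000
After insert 'cow': sets bits 6 7 11 -> bits=101000110101000
After insert 'yak': sets bits 0 3 11 -> bits=101100110101000

Answer: 101100110101000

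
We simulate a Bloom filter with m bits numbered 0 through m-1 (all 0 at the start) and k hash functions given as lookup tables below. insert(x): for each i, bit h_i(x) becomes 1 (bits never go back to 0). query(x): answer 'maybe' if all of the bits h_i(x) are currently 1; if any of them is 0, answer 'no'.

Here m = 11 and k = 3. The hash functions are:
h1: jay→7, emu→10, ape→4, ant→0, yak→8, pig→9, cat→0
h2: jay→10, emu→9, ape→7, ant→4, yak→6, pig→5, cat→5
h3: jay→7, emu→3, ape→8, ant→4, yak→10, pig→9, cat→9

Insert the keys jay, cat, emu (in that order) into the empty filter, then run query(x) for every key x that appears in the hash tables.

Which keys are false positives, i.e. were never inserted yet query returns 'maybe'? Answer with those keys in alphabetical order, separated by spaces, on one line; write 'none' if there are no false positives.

Start: bits=00000000000
After insert 'jay': sets bits 7 10 -> bits=00000001001
After insert 'cat': sets bits 0 5 9 -> bits=10000101011
After insert 'emu': sets bits 3 9 10 -> bits=10010101011
Not inserted: ant ape pig yak — query each against bits=10010101011:
query ant: checks bit0=1, bit4=0 (has a 0) -> no => not a false positive
query ape: checks bit4=0, bit7=1, bit8=0 (has a 0) -> no => not a false positive
query pig: checks bit5=1, bit9=1 (all 1) -> maybe => FALSE POSITIVE
query yak: checks bit6=0, bit8=0, bit10=1 (has a 0) -> no => not a false positive
False positives (alphabetical): pig

Answer: pig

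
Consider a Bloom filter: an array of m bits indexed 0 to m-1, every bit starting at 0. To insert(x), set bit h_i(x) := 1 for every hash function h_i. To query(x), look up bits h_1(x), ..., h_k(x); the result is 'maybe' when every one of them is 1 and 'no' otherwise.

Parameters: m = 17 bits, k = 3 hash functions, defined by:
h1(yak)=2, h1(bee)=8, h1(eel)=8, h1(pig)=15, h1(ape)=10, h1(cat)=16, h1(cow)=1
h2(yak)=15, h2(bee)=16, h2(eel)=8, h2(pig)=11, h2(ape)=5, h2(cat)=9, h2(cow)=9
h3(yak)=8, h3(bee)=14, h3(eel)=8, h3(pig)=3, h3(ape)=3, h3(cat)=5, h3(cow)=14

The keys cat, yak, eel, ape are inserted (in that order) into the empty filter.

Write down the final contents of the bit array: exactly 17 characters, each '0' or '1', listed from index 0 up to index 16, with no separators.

Start: bits=00000000000000000
After insert 'cat': sets bits 5 9 16 -> bits=00000100010000001
After insert 'yak': sets bits 2 8 15 -> bits=00100100110000011
After insert 'eel': sets bits 8 -> bits=00100100110000011
After insert 'ape': sets bits 3 5 10 -> bits=00110100111000011

Answer: 00110100111000011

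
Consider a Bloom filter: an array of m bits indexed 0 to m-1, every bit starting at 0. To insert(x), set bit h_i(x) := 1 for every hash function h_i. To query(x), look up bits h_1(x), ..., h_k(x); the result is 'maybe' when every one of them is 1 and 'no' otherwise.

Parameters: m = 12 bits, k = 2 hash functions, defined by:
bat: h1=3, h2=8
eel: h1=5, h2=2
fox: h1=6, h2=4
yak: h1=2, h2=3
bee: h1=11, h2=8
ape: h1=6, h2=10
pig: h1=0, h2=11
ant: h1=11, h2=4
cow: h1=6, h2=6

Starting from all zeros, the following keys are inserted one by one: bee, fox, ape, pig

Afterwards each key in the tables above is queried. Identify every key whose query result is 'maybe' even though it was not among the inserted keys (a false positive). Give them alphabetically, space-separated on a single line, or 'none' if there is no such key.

Start: bits=000000000000
After insert 'bee': sets bits 8 11 -> bits=000000001001
After insert 'fox': sets bits 4 6 -> bits=000010101001
After insert 'ape': sets bits 6 10 -> bits=000010101011
After insert 'pig': sets bits 0 11 -> bits=100010101011
Not inserted: ant bat cow eel yak — query each against bits=100010101011:
query ant: checks bit4=1, bit11=1 (all 1) -> maybe => FALSE POSITIVE
query bat: checks bit3=0, bit8=1 (has a 0) -> no => not a false positive
query cow: checks bit6=1 (all 1) -> maybe => FALSE POSITIVE
query eel: checks bit2=0, bit5=0 (has a 0) -> no => not a false positive
query yak: checks bit2=0, bit3=0 (has a 0) -> no => not a false positive
False positives (alphabetical): ant cow

Answer: ant cow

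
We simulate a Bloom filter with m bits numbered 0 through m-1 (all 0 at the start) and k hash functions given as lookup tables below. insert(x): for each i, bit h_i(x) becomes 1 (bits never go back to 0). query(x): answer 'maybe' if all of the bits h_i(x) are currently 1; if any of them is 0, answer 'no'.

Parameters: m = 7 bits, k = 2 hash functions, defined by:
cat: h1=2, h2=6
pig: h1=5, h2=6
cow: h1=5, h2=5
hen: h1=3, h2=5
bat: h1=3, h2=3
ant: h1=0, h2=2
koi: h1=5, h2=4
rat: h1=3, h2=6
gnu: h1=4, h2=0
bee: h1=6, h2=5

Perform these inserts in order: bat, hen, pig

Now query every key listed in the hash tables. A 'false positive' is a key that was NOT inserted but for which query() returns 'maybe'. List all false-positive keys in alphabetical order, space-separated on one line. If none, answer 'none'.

Answer: bee cow rat

Derivation:
Start: bits=0000000
After insert 'bat': sets bits 3 -> bits=0001000
After insert 'hen': sets bits 3 5 -> bits=0001010
After insert 'pig': sets bits 5 6 -> bits=0001011
Not inserted: ant bee cat cow gnu koi rat — query each against bits=0001011:
query ant: checks bit0=0, bit2=0 (has a 0) -> no => not a false positive
query bee: checks bit5=1, bit6=1 (all 1) -> maybe => FALSE POSITIVE
query cat: checks bit2=0, bit6=1 (has a 0) -> no => not a false positive
query cow: checks bit5=1 (all 1) -> maybe => FALSE POSITIVE
query gnu: checks bit0=0, bit4=0 (has a 0) -> no => not a false positive
query koi: checks bit4=0, bit5=1 (has a 0) -> no => not a false positive
query rat: checks bit3=1, bit6=1 (all 1) -> maybe => FALSE POSITIVE
False positives (alphabetical): bee cow rat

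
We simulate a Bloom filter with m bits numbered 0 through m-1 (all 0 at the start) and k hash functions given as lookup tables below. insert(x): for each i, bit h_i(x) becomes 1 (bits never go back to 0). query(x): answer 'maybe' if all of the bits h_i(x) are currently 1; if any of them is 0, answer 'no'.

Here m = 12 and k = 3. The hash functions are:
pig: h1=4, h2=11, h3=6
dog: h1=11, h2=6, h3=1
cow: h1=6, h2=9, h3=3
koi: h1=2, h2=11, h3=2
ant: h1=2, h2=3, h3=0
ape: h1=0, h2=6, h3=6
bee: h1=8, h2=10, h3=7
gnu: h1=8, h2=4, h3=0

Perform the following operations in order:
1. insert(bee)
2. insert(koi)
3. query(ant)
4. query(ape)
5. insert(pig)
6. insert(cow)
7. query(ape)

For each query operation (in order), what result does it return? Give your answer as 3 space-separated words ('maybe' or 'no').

Answer: no no no

Derivation:
Start: bits=000000000000
Op 1: insert bee -> sets bits 7 8 10 -> bits=000000011010
Op 2: insert koi -> sets bits 2 11 -> bits=001000011011
Op 3: query ant -> checks bit0=0, bit2=1, bit3=0 (has a 0) -> no
Op 4: query ape -> checks bit0=0, bit6=0 (has a 0) -> no
Op 5: insert pig -> sets bits 4 6 11 -> bits=001010111011
Op 6: insert cow -> sets bits 3 6 9 -> bits=001110111111
Op 7: query ape -> checks bit0=0, bit6=1 (has a 0) -> no
Query results in order: no no no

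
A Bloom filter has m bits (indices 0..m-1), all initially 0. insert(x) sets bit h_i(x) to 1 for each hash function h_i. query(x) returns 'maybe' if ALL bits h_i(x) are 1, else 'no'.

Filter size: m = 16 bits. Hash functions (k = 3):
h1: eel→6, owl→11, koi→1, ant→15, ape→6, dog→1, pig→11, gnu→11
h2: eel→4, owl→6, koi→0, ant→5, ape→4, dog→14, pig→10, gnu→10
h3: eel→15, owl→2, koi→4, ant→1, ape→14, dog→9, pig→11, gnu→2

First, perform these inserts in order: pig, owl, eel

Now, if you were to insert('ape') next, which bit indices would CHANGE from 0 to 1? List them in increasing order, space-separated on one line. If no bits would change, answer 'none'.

Start: bits=0000000000000000
After insert 'pig': sets bits 10 11 -> bits=0000000000110000
After insert 'owl': sets bits 2 6 11 -> bits=0010001000110000
After insert 'eel': sets bits 4 6 15 -> bits=0010101000110001
insert 'ape' would touch bits 4 6 14; currently bit4=1, bit6=1, bit14=0
Bits that are 0 among those (would change 0->1): 14

Answer: 14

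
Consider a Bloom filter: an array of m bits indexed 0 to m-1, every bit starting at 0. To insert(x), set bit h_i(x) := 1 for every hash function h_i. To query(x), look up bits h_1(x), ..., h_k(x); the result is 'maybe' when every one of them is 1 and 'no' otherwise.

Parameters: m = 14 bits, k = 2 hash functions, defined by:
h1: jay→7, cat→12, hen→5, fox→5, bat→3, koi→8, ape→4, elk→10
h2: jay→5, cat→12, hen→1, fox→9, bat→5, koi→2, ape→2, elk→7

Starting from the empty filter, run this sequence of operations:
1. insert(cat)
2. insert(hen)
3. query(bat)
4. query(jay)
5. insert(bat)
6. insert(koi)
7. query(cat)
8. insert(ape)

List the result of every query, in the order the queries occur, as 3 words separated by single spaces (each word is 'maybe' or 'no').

Start: bits=00000000000000
Op 1: insert cat -> sets bits 12 -> bits=00000000000010
Op 2: insert hen -> sets bits 1 5 -> bits=01000100000010
Op 3: query bat -> checks bit3=0, bit5=1 (has a 0) -> no
Op 4: query jay -> checks bit5=1, bit7=0 (has a 0) -> no
Op 5: insert bat -> sets bits 3 5 -> bits=01010100000010
Op 6: insert koi -> sets bits 2 8 -> bits=01110100100010
Op 7: query cat -> checks bit12=1 (all 1) -> maybe
Op 8: insert ape -> sets bits 2 4 -> bits=01111100100010
Query results in order: no no maybe

Answer: no no maybe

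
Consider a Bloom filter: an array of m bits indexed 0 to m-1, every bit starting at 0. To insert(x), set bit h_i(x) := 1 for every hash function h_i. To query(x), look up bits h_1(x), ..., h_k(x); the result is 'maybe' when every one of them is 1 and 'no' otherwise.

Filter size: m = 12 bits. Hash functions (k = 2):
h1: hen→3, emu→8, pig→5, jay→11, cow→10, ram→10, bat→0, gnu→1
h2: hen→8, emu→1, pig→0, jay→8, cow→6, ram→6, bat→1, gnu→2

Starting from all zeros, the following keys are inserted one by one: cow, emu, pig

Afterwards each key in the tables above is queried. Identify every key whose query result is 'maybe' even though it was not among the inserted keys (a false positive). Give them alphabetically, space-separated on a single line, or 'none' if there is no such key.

Answer: bat ram

Derivation:
Start: bits=000000000000
After insert 'cow': sets bits 6 10 -> bits=000000100010
After insert 'emu': sets bits 1 8 -> bits=010000101010
After insert 'pig': sets bits 0 5 -> bits=110001101010
Not inserted: bat gnu hen jay ram — query each against bits=110001101010:
query bat: checks bit0=1, bit1=1 (all 1) -> maybe => FALSE POSITIVE
query gnu: checks bit1=1, bit2=0 (has a 0) -> no => not a false positive
query hen: checks bit3=0, bit8=1 (has a 0) -> no => not a false positive
query jay: checks bit8=1, bit11=0 (has a 0) -> no => not a false positive
query ram: checks bit6=1, bit10=1 (all 1) -> maybe => FALSE POSITIVE
False positives (alphabetical): bat ram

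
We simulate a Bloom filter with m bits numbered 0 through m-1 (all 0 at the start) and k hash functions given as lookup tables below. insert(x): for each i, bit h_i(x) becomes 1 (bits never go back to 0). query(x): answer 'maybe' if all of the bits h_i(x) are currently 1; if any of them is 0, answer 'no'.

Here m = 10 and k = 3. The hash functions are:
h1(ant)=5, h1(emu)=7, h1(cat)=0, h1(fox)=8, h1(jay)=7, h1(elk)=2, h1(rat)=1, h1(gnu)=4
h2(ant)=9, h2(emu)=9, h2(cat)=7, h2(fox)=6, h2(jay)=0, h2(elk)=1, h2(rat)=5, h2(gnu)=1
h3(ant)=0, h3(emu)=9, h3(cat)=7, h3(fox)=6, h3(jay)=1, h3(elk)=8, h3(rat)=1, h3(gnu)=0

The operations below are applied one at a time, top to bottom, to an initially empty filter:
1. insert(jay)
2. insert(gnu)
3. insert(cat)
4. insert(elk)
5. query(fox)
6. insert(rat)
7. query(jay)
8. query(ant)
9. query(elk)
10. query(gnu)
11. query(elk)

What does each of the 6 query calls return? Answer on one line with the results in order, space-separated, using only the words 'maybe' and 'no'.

Start: bits=0000000000
Op 1: insert jay -> sets bits 0 1 7 -> bits=1100000100
Op 2: insert gnu -> sets bits 0 1 4 -> bits=1100100100
Op 3: insert cat -> sets bits 0 7 -> bits=1100100100
Op 4: insert elk -> sets bits 1 2 8 -> bits=1110100110
Op 5: query fox -> checks bit6=0, bit8=1 (has a 0) -> no
Op 6: insert rat -> sets bits 1 5 -> bits=1110110110
Op 7: query jay -> checks bit0=1, bit1=1, bit7=1 (all 1) -> maybe
Op 8: query ant -> checks bit0=1, bit5=1, bit9=0 (has a 0) -> no
Op 9: query elk -> checks bit1=1, bit2=1, bit8=1 (all 1) -> maybe
Op 10: query gnu -> checks bit0=1, bit1=1, bit4=1 (all 1) -> maybe
Op 11: query elk -> checks bit1=1, bit2=1, bit8=1 (all 1) -> maybe
Query results in order: no maybe no maybe maybe maybe

Answer: no maybe no maybe maybe maybe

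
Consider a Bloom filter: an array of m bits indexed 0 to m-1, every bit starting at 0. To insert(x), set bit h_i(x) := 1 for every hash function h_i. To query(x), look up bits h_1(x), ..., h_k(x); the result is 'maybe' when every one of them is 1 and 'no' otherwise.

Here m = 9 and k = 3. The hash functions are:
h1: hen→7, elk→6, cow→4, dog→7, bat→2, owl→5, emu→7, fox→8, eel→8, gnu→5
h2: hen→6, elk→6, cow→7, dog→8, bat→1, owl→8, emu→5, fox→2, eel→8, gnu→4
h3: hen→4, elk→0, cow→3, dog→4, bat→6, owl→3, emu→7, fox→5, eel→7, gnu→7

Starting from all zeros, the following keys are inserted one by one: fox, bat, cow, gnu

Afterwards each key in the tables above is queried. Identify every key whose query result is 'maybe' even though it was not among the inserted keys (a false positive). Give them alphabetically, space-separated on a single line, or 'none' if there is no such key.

Start: bits=000000000
After insert 'fox': sets bits 2 5 8 -> bits=001001001
After insert 'bat': sets bits 1 2 6 -> bits=011001101
After insert 'cow': sets bits 3 4 7 -> bits=011111111
After insert 'gnu': sets bits 4 5 7 -> bits=011111111
Not inserted: dog eel elk emu hen owl — query each against bits=011111111:
query dog: checks bit4=1, bit7=1, bit8=1 (all 1) -> maybe => FALSE POSITIVE
query eel: checks bit7=1, bit8=1 (all 1) -> maybe => FALSE POSITIVE
query elk: checks bit0=0, bit6=1 (has a 0) -> no => not a false positive
query emu: checks bit5=1, bit7=1 (all 1) -> maybe => FALSE POSITIVE
query hen: checks bit4=1, bit6=1, bit7=1 (all 1) -> maybe => FALSE POSITIVE
query owl: checks bit3=1, bit5=1, bit8=1 (all 1) -> maybe => FALSE POSITIVE
False positives (alphabetical): dog eel emu hen owl

Answer: dog eel emu hen owl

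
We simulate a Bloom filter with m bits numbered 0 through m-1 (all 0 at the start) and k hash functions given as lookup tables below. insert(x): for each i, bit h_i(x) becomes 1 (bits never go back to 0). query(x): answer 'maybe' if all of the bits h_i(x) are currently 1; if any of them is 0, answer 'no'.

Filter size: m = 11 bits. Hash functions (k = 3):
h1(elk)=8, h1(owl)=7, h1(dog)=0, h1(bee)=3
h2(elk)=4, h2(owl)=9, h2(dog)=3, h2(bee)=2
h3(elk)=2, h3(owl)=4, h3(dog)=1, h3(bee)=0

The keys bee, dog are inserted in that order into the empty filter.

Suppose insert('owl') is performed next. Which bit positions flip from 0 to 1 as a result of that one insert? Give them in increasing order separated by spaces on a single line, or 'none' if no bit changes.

Start: bits=00000000000
After insert 'bee': sets bits 0 2 3 -> bits=10110000000
After insert 'dog': sets bits 0 1 3 -> bits=11110000000
insert 'owl' would touch bits 4 7 9; currently bit4=0, bit7=0, bit9=0
Bits that are 0 among those (would change 0->1): 4 7 9

Answer: 4 7 9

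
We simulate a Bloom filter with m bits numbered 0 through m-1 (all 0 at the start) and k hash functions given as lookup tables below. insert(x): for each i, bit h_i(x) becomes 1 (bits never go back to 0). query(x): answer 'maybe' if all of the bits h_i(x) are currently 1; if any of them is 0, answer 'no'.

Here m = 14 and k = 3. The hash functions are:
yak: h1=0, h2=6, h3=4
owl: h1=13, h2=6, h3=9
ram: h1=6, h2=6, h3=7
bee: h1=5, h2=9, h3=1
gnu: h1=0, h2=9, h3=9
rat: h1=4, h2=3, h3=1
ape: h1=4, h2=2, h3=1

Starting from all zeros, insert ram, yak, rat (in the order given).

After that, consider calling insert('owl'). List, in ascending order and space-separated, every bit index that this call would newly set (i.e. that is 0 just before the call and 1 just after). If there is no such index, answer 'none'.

Answer: 9 13

Derivation:
Start: bits=00000000000000
After insert 'ram': sets bits 6 7 -> bits=00000011000000
After insert 'yak': sets bits 0 4 6 -> bits=10001011000000
After insert 'rat': sets bits 1 3 4 -> bits=11011011000000
insert 'owl' would touch bits 6 9 13; currently bit6=1, bit9=0, bit13=0
Bits that are 0 among those (would change 0->1): 9 13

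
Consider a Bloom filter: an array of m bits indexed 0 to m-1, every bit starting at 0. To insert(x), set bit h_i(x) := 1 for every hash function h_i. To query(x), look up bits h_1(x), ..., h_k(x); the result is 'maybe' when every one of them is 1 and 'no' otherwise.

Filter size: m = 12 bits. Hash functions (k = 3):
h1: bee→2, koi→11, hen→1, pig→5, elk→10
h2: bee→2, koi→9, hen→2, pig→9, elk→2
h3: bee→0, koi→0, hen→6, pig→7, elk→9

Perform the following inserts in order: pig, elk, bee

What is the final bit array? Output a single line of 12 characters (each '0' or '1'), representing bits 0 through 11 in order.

Start: bits=000000000000
After insert 'pig': sets bits 5 7 9 -> bits=000001010100
After insert 'elk': sets bits 2 9 10 -> bits=001001010110
After insert 'bee': sets bits 0 2 -> bits=101001010110

Answer: 101001010110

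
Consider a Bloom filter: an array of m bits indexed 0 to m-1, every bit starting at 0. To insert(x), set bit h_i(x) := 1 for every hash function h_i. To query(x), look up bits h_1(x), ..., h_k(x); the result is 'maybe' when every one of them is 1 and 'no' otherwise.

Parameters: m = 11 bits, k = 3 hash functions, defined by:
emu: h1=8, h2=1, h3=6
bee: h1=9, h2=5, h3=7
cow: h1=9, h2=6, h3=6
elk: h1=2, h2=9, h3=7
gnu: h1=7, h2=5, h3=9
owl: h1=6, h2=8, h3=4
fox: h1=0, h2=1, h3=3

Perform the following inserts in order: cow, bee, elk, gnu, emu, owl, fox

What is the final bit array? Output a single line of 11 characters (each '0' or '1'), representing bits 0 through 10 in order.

Answer: 11111111110

Derivation:
Start: bits=00000000000
After insert 'cow': sets bits 6 9 -> bits=00000010010
After insert 'bee': sets bits 5 7 9 -> bits=00000111010
After insert 'elk': sets bits 2 7 9 -> bits=00100111010
After insert 'gnu': sets bits 5 7 9 -> bits=00100111010
After insert 'emu': sets bits 1 6 8 -> bits=01100111110
After insert 'owl': sets bits 4 6 8 -> bits=01101111110
After insert 'fox': sets bits 0 1 3 -> bits=11111111110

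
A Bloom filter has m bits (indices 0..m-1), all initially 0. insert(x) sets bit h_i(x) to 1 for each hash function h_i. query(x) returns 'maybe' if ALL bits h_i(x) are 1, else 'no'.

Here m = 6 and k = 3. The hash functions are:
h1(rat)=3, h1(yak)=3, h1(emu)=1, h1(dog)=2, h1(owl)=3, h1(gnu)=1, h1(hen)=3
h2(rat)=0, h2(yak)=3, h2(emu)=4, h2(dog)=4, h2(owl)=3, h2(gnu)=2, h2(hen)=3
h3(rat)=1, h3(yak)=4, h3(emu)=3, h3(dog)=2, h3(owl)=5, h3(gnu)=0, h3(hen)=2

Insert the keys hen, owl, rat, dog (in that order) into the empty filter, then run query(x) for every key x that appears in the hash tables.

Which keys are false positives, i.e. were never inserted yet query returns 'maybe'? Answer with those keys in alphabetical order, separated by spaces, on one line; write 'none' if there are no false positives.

Answer: emu gnu yak

Derivation:
Start: bits=000000
After insert 'hen': sets bits 2 3 -> bits=001100
After insert 'owl': sets bits 3 5 -> bits=001101
After insert 'rat': sets bits 0 1 3 -> bits=111101
After insert 'dog': sets bits 2 4 -> bits=111111
Not inserted: emu gnu yak — query each against bits=111111:
query emu: checks bit1=1, bit3=1, bit4=1 (all 1) -> maybe => FALSE POSITIVE
query gnu: checks bit0=1, bit1=1, bit2=1 (all 1) -> maybe => FALSE POSITIVE
query yak: checks bit3=1, bit4=1 (all 1) -> maybe => FALSE POSITIVE
False positives (alphabetical): emu gnu yak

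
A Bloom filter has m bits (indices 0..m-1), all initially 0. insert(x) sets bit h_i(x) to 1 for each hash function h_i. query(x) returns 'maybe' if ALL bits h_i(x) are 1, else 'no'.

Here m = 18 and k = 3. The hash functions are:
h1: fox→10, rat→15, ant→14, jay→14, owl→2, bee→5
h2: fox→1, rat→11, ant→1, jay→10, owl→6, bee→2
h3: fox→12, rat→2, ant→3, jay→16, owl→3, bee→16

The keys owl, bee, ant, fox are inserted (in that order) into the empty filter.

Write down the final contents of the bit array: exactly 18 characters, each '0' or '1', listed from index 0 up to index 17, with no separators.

Answer: 011101100010101010

Derivation:
Start: bits=000000000000000000
After insert 'owl': sets bits 2 3 6 -> bits=001100100000000000
After insert 'bee': sets bits 2 5 16 -> bits=001101100000000010
After insert 'ant': sets bits 1 3 14 -> bits=011101100000001010
After insert 'fox': sets bits 1 10 12 -> bits=011101100010101010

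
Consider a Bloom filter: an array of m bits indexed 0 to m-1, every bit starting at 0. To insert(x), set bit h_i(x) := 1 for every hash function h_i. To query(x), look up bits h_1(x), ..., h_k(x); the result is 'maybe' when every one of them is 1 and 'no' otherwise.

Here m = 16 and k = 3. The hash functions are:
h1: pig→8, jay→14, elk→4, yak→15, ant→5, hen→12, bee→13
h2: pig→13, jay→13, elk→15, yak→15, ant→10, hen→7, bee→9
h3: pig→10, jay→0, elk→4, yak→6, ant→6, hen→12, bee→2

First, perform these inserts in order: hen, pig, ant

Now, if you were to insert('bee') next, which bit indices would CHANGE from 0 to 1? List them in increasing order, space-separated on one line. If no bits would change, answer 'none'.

Start: bits=0000000000000000
After insert 'hen': sets bits 7 12 -> bits=0000000100001000
After insert 'pig': sets bits 8 10 13 -> bits=0000000110101100
After insert 'ant': sets bits 5 6 10 -> bits=0000011110101100
insert 'bee' would touch bits 2 9 13; currently bit2=0, bit9=0, bit13=1
Bits that are 0 among those (would change 0->1): 2 9

Answer: 2 9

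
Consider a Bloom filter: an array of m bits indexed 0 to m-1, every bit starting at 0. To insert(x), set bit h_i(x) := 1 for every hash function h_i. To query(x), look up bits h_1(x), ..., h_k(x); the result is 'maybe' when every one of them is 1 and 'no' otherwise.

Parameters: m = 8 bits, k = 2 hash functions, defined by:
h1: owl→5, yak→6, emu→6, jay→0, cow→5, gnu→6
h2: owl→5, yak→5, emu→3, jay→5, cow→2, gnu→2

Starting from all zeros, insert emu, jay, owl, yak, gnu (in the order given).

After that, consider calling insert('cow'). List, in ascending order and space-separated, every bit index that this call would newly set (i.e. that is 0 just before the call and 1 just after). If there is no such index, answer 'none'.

Start: bits=00000000
After insert 'emu': sets bits 3 6 -> bits=00010010
After insert 'jay': sets bits 0 5 -> bits=10010110
After insert 'owl': sets bits 5 -> bits=10010110
After insert 'yak': sets bits 5 6 -> bits=10010110
After insert 'gnu': sets bits 2 6 -> bits=10110110
insert 'cow' would touch bits 2 5; currently bit2=1, bit5=1
Bits that are 0 among those (would change 0->1): none

Answer: none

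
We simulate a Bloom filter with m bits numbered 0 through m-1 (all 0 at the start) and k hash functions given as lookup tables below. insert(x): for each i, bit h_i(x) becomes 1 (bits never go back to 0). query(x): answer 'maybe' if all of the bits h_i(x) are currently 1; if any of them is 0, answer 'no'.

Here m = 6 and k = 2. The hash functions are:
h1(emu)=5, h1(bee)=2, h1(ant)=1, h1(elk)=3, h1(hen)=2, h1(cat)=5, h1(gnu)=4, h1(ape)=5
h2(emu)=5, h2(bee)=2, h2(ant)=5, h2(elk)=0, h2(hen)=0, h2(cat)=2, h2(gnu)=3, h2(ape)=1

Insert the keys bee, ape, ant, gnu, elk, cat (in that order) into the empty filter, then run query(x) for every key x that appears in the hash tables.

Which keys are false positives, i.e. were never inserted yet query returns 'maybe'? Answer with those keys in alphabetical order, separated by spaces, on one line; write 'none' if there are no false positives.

Answer: emu hen

Derivation:
Start: bits=000000
After insert 'bee': sets bits 2 -> bits=001000
After insert 'ape': sets bits 1 5 -> bits=011001
After insert 'ant': sets bits 1 5 -> bits=011001
After insert 'gnu': sets bits 3 4 -> bits=011111
After insert 'elk': sets bits 0 3 -> bits=111111
After insert 'cat': sets bits 2 5 -> bits=111111
Not inserted: emu hen — query each against bits=111111:
query emu: checks bit5=1 (all 1) -> maybe => FALSE POSITIVE
query hen: checks bit0=1, bit2=1 (all 1) -> maybe => FALSE POSITIVE
False positives (alphabetical): emu hen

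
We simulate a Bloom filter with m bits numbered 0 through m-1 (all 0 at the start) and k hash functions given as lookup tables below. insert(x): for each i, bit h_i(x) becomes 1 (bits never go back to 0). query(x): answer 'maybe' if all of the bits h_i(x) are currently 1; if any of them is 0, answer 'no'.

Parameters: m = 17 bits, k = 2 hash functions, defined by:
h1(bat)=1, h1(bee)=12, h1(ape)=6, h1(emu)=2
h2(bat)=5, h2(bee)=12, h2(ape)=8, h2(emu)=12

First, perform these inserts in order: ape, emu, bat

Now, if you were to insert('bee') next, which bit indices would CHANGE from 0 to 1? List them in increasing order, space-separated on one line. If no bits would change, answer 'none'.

Answer: none

Derivation:
Start: bits=00000000000000000
After insert 'ape': sets bits 6 8 -> bits=00000010100000000
After insert 'emu': sets bits 2 12 -> bits=00100010100010000
After insert 'bat': sets bits 1 5 -> bits=01100110100010000
insert 'bee' would touch bits 12; currently bit12=1
Bits that are 0 among those (would change 0->1): none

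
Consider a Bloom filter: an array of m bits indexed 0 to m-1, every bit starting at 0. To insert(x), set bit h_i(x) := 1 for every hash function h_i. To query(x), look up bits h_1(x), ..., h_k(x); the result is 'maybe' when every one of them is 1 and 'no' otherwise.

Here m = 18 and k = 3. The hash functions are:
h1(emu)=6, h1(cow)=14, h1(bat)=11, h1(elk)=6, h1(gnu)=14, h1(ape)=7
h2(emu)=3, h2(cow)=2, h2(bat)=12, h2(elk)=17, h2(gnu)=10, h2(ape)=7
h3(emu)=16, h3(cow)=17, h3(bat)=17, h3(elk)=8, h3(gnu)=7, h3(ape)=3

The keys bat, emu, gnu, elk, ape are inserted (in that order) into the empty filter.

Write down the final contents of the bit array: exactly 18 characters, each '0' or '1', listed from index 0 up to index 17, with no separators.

Answer: 000100111011101011

Derivation:
Start: bits=000000000000000000
After insert 'bat': sets bits 11 12 17 -> bits=000000000001100001
After insert 'emu': sets bits 3 6 16 -> bits=000100100001100011
After insert 'gnu': sets bits 7 10 14 -> bits=000100110011101011
After insert 'elk': sets bits 6 8 17 -> bits=000100111011101011
After insert 'ape': sets bits 3 7 -> bits=000100111011101011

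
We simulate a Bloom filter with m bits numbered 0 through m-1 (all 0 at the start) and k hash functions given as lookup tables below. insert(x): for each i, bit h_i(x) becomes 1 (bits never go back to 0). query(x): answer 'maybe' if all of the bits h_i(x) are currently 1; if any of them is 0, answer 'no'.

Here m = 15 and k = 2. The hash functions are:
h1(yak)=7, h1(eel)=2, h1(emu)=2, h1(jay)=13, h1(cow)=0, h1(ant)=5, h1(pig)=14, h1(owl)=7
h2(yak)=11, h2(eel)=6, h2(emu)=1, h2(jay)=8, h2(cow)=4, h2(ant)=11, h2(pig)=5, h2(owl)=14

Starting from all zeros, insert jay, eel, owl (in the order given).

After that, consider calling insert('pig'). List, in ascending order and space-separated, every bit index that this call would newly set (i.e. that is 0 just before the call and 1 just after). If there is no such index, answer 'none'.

Answer: 5

Derivation:
Start: bits=000000000000000
After insert 'jay': sets bits 8 13 -> bits=000000001000010
After insert 'eel': sets bits 2 6 -> bits=001000101000010
After insert 'owl': sets bits 7 14 -> bits=001000111000011
insert 'pig' would touch bits 5 14; currently bit5=0, bit14=1
Bits that are 0 among those (would change 0->1): 5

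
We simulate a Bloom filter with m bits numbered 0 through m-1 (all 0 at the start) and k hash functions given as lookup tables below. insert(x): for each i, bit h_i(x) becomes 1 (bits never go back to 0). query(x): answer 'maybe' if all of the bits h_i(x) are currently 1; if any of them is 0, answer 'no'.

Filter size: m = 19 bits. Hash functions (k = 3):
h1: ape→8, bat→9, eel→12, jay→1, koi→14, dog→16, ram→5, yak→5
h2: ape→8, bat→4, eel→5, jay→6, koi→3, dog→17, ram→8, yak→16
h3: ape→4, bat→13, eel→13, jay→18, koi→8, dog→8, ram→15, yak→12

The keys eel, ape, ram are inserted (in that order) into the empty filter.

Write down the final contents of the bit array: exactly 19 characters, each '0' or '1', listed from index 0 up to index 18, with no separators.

Answer: 0000110010001101000

Derivation:
Start: bits=0000000000000000000
After insert 'eel': sets bits 5 12 13 -> bits=0000010000001100000
After insert 'ape': sets bits 4 8 -> bits=0000110010001100000
After insert 'ram': sets bits 5 8 15 -> bits=0000110010001101000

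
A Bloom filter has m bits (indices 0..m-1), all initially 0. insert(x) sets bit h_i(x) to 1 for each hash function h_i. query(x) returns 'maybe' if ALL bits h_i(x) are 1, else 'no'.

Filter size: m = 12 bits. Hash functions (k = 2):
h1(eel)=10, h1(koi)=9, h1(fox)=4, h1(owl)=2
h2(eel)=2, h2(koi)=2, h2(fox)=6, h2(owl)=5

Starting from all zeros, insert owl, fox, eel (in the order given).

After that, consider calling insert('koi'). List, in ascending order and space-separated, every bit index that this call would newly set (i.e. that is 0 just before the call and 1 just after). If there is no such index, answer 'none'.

Start: bits=000000000000
After insert 'owl': sets bits 2 5 -> bits=001001000000
After insert 'fox': sets bits 4 6 -> bits=001011100000
After insert 'eel': sets bits 2 10 -> bits=001011100010
insert 'koi' would touch bits 2 9; currently bit2=1, bit9=0
Bits that are 0 among those (would change 0->1): 9

Answer: 9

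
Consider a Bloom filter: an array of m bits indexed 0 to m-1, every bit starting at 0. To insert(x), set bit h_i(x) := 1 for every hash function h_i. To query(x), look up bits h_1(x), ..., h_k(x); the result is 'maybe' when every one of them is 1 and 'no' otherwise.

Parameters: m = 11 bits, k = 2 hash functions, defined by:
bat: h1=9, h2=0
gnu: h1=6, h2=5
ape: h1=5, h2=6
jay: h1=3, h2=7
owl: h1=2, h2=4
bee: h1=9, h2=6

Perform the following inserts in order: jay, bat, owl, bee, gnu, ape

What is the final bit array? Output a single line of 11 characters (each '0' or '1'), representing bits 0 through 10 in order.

Start: bits=00000000000
After insert 'jay': sets bits 3 7 -> bits=00010001000
After insert 'bat': sets bits 0 9 -> bits=10010001010
After insert 'owl': sets bits 2 4 -> bits=10111001010
After insert 'bee': sets bits 6 9 -> bits=10111011010
After insert 'gnu': sets bits 5 6 -> bits=10111111010
After insert 'ape': sets bits 5 6 -> bits=10111111010

Answer: 10111111010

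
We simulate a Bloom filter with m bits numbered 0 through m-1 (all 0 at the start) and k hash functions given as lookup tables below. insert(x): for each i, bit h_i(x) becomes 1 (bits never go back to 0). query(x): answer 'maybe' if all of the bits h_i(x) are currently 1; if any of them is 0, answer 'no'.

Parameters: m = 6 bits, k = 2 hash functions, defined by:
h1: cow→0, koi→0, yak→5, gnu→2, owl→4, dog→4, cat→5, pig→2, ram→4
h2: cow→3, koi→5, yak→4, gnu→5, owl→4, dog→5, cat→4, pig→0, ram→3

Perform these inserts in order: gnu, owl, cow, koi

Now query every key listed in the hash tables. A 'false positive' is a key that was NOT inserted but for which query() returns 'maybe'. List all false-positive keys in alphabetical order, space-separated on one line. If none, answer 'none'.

Answer: cat dog pig ram yak

Derivation:
Start: bits=000000
After insert 'gnu': sets bits 2 5 -> bits=001001
After insert 'owl': sets bits 4 -> bits=001011
After insert 'cow': sets bits 0 3 -> bits=101111
After insert 'koi': sets bits 0 5 -> bits=101111
Not inserted: cat dog pig ram yak — query each against bits=101111:
query cat: checks bit4=1, bit5=1 (all 1) -> maybe => FALSE POSITIVE
query dog: checks bit4=1, bit5=1 (all 1) -> maybe => FALSE POSITIVE
query pig: checks bit0=1, bit2=1 (all 1) -> maybe => FALSE POSITIVE
query ram: checks bit3=1, bit4=1 (all 1) -> maybe => FALSE POSITIVE
query yak: checks bit4=1, bit5=1 (all 1) -> maybe => FALSE POSITIVE
False positives (alphabetical): cat dog pig ram yak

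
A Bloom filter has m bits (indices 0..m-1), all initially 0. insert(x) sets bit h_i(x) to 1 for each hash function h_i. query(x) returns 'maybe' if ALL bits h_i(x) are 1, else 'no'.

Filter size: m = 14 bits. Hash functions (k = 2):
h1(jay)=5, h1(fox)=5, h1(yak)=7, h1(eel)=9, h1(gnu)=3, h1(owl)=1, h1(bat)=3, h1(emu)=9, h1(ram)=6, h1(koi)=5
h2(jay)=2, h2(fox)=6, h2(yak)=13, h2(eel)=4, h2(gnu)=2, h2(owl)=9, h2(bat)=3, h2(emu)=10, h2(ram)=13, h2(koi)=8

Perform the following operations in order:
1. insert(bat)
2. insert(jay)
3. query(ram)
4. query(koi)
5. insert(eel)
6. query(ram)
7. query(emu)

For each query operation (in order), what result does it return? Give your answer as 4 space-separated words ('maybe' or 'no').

Start: bits=00000000000000
Op 1: insert bat -> sets bits 3 -> bits=00010000000000
Op 2: insert jay -> sets bits 2 5 -> bits=00110100000000
Op 3: query ram -> checks bit6=0, bit13=0 (has a 0) -> no
Op 4: query koi -> checks bit5=1, bit8=0 (has a 0) -> no
Op 5: insert eel -> sets bits 4 9 -> bits=00111100010000
Op 6: query ram -> checks bit6=0, bit13=0 (has a 0) -> no
Op 7: query emu -> checks bit9=1, bit10=0 (has a 0) -> no
Query results in order: no no no no

Answer: no no no no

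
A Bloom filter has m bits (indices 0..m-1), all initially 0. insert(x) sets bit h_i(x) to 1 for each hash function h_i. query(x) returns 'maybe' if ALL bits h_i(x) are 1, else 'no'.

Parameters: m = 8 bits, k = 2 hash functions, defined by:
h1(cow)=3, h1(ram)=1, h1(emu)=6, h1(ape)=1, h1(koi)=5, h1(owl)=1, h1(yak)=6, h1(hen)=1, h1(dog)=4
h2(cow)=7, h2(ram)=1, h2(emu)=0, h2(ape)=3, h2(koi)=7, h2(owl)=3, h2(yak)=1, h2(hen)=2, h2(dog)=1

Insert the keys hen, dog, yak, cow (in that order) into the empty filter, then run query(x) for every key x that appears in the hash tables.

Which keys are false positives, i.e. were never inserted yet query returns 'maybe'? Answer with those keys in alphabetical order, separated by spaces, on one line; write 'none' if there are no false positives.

Answer: ape owl ram

Derivation:
Start: bits=00000000
After insert 'hen': sets bits 1 2 -> bits=01100000
After insert 'dog': sets bits 1 4 -> bits=01101000
After insert 'yak': sets bits 1 6 -> bits=01101010
After insert 'cow': sets bits 3 7 -> bits=01111011
Not inserted: ape emu koi owl ram — query each against bits=01111011:
query ape: checks bit1=1, bit3=1 (all 1) -> maybe => FALSE POSITIVE
query emu: checks bit0=0, bit6=1 (has a 0) -> no => not a false positive
query koi: checks bit5=0, bit7=1 (has a 0) -> no => not a false positive
query owl: checks bit1=1, bit3=1 (all 1) -> maybe => FALSE POSITIVE
query ram: checks bit1=1 (all 1) -> maybe => FALSE POSITIVE
False positives (alphabetical): ape owl ram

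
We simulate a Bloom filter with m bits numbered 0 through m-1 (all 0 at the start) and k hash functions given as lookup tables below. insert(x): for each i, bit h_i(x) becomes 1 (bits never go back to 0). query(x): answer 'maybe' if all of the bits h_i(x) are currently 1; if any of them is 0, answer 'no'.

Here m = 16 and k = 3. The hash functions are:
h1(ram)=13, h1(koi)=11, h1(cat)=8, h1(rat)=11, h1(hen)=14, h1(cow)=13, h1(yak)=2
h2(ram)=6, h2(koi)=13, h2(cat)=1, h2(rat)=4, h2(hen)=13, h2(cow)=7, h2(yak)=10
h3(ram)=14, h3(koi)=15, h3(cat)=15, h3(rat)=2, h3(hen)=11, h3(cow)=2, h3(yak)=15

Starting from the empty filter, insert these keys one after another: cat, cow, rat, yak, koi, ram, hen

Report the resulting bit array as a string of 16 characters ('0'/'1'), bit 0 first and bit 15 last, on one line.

Start: bits=0000000000000000
After insert 'cat': sets bits 1 8 15 -> bits=0100000010000001
After insert 'cow': sets bits 2 7 13 -> bits=0110000110000101
After insert 'rat': sets bits 2 4 11 -> bits=0110100110010101
After insert 'yak': sets bits 2 10 15 -> bits=0110100110110101
After insert 'koi': sets bits 11 13 15 -> bits=0110100110110101
After insert 'ram': sets bits 6 13 14 -> bits=0110101110110111
After insert 'hen': sets bits 11 13 14 -> bits=0110101110110111

Answer: 0110101110110111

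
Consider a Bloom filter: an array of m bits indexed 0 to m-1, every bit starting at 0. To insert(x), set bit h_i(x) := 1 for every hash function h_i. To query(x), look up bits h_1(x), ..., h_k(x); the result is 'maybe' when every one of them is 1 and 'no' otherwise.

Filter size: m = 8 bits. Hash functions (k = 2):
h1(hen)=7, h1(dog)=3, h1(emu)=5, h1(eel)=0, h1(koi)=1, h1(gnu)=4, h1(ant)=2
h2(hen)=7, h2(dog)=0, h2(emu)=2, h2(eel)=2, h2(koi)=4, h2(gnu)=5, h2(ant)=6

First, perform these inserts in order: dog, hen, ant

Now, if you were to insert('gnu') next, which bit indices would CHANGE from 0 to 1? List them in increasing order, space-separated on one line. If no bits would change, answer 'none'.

Start: bits=00000000
After insert 'dog': sets bits 0 3 -> bits=10010000
After insert 'hen': sets bits 7 -> bits=10010001
After insert 'ant': sets bits 2 6 -> bits=10110011
insert 'gnu' would touch bits 4 5; currently bit4=0, bit5=0
Bits that are 0 among those (would change 0->1): 4 5

Answer: 4 5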